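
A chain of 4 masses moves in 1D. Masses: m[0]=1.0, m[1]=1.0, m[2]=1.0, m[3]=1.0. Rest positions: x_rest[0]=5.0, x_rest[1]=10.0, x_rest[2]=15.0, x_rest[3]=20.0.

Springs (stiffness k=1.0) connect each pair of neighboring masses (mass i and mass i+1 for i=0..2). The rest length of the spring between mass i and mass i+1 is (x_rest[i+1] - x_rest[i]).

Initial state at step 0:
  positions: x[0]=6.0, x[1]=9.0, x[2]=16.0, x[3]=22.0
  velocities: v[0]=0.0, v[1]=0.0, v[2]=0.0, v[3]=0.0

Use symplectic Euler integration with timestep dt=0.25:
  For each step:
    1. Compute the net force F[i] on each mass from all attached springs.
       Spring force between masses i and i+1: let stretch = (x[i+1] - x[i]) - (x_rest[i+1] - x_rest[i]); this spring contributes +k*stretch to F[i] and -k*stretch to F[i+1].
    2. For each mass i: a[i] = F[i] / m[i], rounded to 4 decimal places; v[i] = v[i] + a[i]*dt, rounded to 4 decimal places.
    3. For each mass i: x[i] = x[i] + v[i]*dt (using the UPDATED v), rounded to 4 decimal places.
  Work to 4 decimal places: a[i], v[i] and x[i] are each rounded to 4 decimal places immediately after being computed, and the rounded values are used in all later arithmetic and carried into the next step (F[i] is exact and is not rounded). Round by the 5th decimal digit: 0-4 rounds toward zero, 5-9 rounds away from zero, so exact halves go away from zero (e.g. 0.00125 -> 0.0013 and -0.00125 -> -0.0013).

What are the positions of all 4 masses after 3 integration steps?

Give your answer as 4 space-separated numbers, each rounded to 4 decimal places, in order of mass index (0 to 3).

Answer: 5.3630 10.2932 15.7175 21.6262

Derivation:
Step 0: x=[6.0000 9.0000 16.0000 22.0000] v=[0.0000 0.0000 0.0000 0.0000]
Step 1: x=[5.8750 9.2500 15.9375 21.9375] v=[-0.5000 1.0000 -0.2500 -0.2500]
Step 2: x=[5.6484 9.7070 15.8320 21.8125] v=[-0.9063 1.8281 -0.4219 -0.5000]
Step 3: x=[5.3630 10.2932 15.7175 21.6262] v=[-1.1417 2.3447 -0.4580 -0.7451]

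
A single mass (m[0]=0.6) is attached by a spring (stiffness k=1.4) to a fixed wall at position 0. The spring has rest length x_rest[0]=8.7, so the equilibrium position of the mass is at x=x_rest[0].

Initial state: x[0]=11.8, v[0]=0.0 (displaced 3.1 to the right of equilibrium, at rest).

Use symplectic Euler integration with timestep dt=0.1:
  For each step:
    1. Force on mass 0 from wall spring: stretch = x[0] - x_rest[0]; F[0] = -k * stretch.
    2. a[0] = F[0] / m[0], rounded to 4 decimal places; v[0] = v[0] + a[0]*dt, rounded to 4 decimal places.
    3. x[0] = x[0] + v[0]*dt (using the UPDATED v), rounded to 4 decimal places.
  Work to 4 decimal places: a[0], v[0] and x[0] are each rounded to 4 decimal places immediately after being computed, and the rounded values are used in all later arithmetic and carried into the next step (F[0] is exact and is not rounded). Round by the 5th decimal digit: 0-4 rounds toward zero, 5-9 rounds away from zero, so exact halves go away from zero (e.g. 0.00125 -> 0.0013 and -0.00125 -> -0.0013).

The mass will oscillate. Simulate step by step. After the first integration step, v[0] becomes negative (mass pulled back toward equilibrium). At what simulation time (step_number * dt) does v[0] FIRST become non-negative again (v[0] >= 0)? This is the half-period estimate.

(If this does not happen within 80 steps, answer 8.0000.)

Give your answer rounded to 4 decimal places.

Answer: 2.1000

Derivation:
Step 0: x=[11.8000] v=[0.0000]
Step 1: x=[11.7277] v=[-0.7233]
Step 2: x=[11.5847] v=[-1.4298]
Step 3: x=[11.3744] v=[-2.1029]
Step 4: x=[11.1017] v=[-2.7269]
Step 5: x=[10.7730] v=[-3.2873]
Step 6: x=[10.3959] v=[-3.7710]
Step 7: x=[9.9792] v=[-4.1667]
Step 8: x=[9.5327] v=[-4.4652]
Step 9: x=[9.0668] v=[-4.6595]
Step 10: x=[8.5923] v=[-4.7451]
Step 11: x=[8.1203] v=[-4.7200]
Step 12: x=[7.6618] v=[-4.5847]
Step 13: x=[7.2276] v=[-4.3425]
Step 14: x=[6.8277] v=[-3.9989]
Step 15: x=[6.4715] v=[-3.5620]
Step 16: x=[6.1673] v=[-3.0420]
Step 17: x=[5.9222] v=[-2.4510]
Step 18: x=[5.7419] v=[-1.8029]
Step 19: x=[5.6306] v=[-1.1127]
Step 20: x=[5.5910] v=[-0.3965]
Step 21: x=[5.6239] v=[0.3289]
First v>=0 after going negative at step 21, time=2.1000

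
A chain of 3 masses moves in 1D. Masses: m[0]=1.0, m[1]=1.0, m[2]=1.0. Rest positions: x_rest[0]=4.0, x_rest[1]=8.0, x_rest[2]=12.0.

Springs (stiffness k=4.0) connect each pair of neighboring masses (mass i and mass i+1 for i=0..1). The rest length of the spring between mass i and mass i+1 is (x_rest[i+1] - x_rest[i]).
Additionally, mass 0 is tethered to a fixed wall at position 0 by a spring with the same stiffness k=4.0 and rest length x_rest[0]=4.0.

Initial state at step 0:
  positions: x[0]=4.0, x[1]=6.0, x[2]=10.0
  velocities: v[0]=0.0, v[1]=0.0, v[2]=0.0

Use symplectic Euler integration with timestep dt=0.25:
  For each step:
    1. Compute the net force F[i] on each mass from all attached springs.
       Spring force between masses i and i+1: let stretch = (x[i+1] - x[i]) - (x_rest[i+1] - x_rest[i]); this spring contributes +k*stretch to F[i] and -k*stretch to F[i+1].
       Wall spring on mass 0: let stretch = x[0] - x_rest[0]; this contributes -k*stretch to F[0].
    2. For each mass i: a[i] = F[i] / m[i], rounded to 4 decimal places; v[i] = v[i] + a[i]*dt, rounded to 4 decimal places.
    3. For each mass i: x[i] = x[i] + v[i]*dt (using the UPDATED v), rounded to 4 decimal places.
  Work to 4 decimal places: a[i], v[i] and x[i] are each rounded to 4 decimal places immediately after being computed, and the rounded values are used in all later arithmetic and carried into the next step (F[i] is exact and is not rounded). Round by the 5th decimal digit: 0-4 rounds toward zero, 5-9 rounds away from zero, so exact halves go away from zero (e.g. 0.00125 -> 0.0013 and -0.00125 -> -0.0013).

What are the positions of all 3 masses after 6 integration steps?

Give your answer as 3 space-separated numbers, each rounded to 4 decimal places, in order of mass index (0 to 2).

Answer: 4.1963 7.0469 12.2378

Derivation:
Step 0: x=[4.0000 6.0000 10.0000] v=[0.0000 0.0000 0.0000]
Step 1: x=[3.5000 6.5000 10.0000] v=[-2.0000 2.0000 0.0000]
Step 2: x=[2.8750 7.1250 10.1250] v=[-2.5000 2.5000 0.5000]
Step 3: x=[2.5938 7.4375 10.5000] v=[-1.1250 1.2500 1.5000]
Step 4: x=[2.8750 7.3047 11.1094] v=[1.1249 -0.5312 2.4375]
Step 5: x=[3.5449 7.0157 11.7676] v=[2.6796 -1.1562 2.6328]
Step 6: x=[4.1963 7.0469 12.2378] v=[2.6055 0.1249 1.8809]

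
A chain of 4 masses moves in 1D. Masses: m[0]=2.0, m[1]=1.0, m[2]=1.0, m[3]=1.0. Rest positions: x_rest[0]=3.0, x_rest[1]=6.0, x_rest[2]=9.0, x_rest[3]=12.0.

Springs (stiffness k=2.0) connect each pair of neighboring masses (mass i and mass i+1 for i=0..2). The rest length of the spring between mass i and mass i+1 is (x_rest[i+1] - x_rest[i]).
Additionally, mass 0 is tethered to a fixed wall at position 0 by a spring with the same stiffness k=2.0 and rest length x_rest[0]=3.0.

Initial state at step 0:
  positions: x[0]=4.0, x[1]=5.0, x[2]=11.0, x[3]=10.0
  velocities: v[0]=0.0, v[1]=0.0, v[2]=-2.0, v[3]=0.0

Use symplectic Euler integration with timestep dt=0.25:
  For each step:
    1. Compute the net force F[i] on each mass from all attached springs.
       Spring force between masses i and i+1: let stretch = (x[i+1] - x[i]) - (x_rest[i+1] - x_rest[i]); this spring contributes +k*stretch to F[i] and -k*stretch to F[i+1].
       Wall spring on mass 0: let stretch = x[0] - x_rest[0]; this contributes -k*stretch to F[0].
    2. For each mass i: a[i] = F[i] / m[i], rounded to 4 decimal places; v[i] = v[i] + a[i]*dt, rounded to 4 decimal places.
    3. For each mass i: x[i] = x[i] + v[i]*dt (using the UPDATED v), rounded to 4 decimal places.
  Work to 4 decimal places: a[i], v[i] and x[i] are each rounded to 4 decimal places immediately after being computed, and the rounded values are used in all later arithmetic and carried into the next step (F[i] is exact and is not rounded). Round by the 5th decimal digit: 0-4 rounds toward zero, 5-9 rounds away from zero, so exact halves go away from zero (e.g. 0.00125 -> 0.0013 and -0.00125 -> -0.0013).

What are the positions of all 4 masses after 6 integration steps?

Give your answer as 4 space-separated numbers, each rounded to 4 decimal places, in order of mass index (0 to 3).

Answer: 2.5691 5.3562 7.2099 11.8012

Derivation:
Step 0: x=[4.0000 5.0000 11.0000 10.0000] v=[0.0000 0.0000 -2.0000 0.0000]
Step 1: x=[3.8125 5.6250 9.6250 10.5000] v=[-0.7500 2.5000 -5.5000 2.0000]
Step 2: x=[3.5000 6.5235 7.8594 11.2656] v=[-1.2500 3.5938 -7.0625 3.0625]
Step 3: x=[3.1577 7.2110 6.3526 11.9805] v=[-1.3691 2.7500 -6.0274 2.8594]
Step 4: x=[2.8714 7.2846 5.6565 12.3669] v=[-1.1452 0.2942 -2.7843 1.5455]
Step 5: x=[2.6815 6.6030 6.0028 12.2895] v=[-0.7598 -2.7265 1.3850 -0.3097]
Step 6: x=[2.5691 5.3562 7.2099 11.8012] v=[-0.4498 -4.9874 4.8285 -1.9531]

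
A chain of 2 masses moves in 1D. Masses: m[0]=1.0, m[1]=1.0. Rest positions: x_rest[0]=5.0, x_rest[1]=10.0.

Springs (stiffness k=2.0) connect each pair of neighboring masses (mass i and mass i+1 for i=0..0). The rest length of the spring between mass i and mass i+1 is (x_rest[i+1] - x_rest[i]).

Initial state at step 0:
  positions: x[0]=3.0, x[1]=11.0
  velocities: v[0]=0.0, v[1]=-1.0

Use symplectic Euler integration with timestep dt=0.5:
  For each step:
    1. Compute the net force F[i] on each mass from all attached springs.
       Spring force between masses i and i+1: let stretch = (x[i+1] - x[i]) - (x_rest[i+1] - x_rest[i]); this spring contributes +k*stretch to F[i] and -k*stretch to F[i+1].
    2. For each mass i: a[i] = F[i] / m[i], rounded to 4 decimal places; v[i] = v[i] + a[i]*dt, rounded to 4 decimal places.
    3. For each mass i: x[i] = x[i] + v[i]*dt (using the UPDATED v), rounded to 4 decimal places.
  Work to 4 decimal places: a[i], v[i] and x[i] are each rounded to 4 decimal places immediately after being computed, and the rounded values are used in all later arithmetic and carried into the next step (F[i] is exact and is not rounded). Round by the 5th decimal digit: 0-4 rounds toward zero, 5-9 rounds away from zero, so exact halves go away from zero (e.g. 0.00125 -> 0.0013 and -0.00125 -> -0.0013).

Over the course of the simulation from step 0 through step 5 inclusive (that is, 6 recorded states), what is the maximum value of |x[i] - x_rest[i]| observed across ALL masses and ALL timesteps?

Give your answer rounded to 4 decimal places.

Step 0: x=[3.0000 11.0000] v=[0.0000 -1.0000]
Step 1: x=[4.5000 9.0000] v=[3.0000 -4.0000]
Step 2: x=[5.7500 7.2500] v=[2.5000 -3.5000]
Step 3: x=[5.2500 7.2500] v=[-1.0000 0.0000]
Step 4: x=[3.2500 8.7500] v=[-4.0000 3.0000]
Step 5: x=[1.5000 10.0000] v=[-3.5000 2.5000]
Max displacement = 3.5000

Answer: 3.5000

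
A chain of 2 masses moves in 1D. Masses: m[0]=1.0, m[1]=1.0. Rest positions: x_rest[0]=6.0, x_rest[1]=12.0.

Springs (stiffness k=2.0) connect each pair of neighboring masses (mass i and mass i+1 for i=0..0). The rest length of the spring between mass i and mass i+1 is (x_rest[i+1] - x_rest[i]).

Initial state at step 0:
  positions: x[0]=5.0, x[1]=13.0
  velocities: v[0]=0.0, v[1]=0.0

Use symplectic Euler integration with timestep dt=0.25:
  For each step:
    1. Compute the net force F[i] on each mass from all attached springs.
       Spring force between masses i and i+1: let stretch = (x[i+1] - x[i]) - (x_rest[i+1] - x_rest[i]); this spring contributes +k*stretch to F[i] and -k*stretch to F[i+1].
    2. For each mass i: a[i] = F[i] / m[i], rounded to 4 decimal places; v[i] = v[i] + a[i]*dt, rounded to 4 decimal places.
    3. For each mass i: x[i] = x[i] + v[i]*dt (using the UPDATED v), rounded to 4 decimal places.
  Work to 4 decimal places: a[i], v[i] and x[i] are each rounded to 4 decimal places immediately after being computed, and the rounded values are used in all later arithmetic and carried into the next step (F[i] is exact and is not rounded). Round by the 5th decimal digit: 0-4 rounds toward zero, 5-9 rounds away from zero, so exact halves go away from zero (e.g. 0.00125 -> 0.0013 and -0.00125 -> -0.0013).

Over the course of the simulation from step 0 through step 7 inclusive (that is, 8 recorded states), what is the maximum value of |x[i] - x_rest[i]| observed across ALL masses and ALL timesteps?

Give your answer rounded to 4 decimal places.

Answer: 1.0223

Derivation:
Step 0: x=[5.0000 13.0000] v=[0.0000 0.0000]
Step 1: x=[5.2500 12.7500] v=[1.0000 -1.0000]
Step 2: x=[5.6875 12.3125] v=[1.7500 -1.7500]
Step 3: x=[6.2031 11.7969] v=[2.0625 -2.0625]
Step 4: x=[6.6680 11.3321] v=[1.8594 -1.8594]
Step 5: x=[6.9659 11.0342] v=[1.1915 -1.1915]
Step 6: x=[7.0223 10.9778] v=[0.2257 -0.2257]
Step 7: x=[6.8232 11.1770] v=[-0.7966 0.7966]
Max displacement = 1.0223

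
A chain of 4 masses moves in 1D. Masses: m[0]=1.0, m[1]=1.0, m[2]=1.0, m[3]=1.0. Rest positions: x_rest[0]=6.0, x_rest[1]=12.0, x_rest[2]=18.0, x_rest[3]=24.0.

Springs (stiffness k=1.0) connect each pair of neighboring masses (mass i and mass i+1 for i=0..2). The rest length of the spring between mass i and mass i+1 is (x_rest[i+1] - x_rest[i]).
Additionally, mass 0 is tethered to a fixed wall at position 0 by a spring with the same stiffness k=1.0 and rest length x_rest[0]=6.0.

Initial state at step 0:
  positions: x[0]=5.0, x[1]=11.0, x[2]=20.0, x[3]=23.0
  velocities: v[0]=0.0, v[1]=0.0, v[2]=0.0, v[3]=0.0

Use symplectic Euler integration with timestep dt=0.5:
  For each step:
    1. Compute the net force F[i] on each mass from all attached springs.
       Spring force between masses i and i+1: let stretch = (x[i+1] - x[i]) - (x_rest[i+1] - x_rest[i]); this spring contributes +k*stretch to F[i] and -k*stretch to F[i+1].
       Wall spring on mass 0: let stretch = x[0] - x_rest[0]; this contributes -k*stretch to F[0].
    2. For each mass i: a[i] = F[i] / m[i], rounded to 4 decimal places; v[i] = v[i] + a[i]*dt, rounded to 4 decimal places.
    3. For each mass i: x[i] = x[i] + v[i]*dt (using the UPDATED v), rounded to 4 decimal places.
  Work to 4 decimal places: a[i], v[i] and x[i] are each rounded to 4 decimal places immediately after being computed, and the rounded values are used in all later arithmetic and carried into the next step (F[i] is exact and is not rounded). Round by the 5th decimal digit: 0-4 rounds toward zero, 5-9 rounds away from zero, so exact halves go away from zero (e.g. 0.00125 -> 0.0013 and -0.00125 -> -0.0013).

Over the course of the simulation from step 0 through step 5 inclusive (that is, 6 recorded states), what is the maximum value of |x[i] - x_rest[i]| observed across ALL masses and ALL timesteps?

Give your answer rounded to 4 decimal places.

Step 0: x=[5.0000 11.0000 20.0000 23.0000] v=[0.0000 0.0000 0.0000 0.0000]
Step 1: x=[5.2500 11.7500 18.5000 23.7500] v=[0.5000 1.5000 -3.0000 1.5000]
Step 2: x=[5.8125 12.5625 16.6250 24.6875] v=[1.1250 1.6250 -3.7500 1.8750]
Step 3: x=[6.6094 12.7032 15.7500 25.1094] v=[1.5938 0.2813 -1.7500 0.8438]
Step 4: x=[7.2774 12.0821 16.4532 24.6915] v=[1.3360 -1.2422 1.4063 -0.8359]
Step 5: x=[7.3273 11.3526 18.1232 23.7140] v=[0.0997 -1.4590 3.3399 -1.9551]
Max displacement = 2.2500

Answer: 2.2500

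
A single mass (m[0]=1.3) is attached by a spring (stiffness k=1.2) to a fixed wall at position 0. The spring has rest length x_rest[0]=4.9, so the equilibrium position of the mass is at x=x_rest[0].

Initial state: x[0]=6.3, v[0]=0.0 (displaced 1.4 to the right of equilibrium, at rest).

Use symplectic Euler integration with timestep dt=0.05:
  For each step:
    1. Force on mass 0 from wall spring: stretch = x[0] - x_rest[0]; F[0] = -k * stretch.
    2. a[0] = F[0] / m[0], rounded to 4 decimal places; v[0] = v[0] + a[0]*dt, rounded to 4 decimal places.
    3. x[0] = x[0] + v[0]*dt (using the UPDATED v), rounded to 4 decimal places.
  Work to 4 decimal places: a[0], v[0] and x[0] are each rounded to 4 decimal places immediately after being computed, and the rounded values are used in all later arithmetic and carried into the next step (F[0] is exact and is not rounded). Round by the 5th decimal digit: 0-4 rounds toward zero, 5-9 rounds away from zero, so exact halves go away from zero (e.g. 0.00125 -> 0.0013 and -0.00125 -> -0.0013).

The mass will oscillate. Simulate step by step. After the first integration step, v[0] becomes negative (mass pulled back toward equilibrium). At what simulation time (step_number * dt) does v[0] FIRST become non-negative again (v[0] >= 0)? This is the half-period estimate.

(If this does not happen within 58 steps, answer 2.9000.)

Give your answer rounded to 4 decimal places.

Answer: 2.9000

Derivation:
Step 0: x=[6.3000] v=[0.0000]
Step 1: x=[6.2968] v=[-0.0646]
Step 2: x=[6.2903] v=[-0.1291]
Step 3: x=[6.2806] v=[-0.1933]
Step 4: x=[6.2678] v=[-0.2570]
Step 5: x=[6.2518] v=[-0.3201]
Step 6: x=[6.2327] v=[-0.3825]
Step 7: x=[6.2105] v=[-0.4440]
Step 8: x=[6.1853] v=[-0.5045]
Step 9: x=[6.1571] v=[-0.5638]
Step 10: x=[6.1260] v=[-0.6218]
Step 11: x=[6.0921] v=[-0.6784]
Step 12: x=[6.0554] v=[-0.7334]
Step 13: x=[6.0161] v=[-0.7867]
Step 14: x=[5.9742] v=[-0.8382]
Step 15: x=[5.9298] v=[-0.8878]
Step 16: x=[5.8830] v=[-0.9353]
Step 17: x=[5.8340] v=[-0.9807]
Step 18: x=[5.7828] v=[-1.0238]
Step 19: x=[5.7296] v=[-1.0645]
Step 20: x=[5.6745] v=[-1.1028]
Step 21: x=[5.6176] v=[-1.1385]
Step 22: x=[5.5590] v=[-1.1716]
Step 23: x=[5.4989] v=[-1.2020]
Step 24: x=[5.4374] v=[-1.2296]
Step 25: x=[5.3747] v=[-1.2544]
Step 26: x=[5.3109] v=[-1.2763]
Step 27: x=[5.2461] v=[-1.2953]
Step 28: x=[5.1805] v=[-1.3113]
Step 29: x=[5.1143] v=[-1.3242]
Step 30: x=[5.0476] v=[-1.3341]
Step 31: x=[4.9806] v=[-1.3409]
Step 32: x=[4.9134] v=[-1.3446]
Step 33: x=[4.8461] v=[-1.3452]
Step 34: x=[4.7790] v=[-1.3427]
Step 35: x=[4.7121] v=[-1.3371]
Step 36: x=[4.6457] v=[-1.3284]
Step 37: x=[4.5799] v=[-1.3167]
Step 38: x=[4.5148] v=[-1.3019]
Step 39: x=[4.4506] v=[-1.2841]
Step 40: x=[4.3874] v=[-1.2634]
Step 41: x=[4.3254] v=[-1.2397]
Step 42: x=[4.2647] v=[-1.2132]
Step 43: x=[4.2055] v=[-1.1839]
Step 44: x=[4.1479] v=[-1.1518]
Step 45: x=[4.0920] v=[-1.1171]
Step 46: x=[4.0380] v=[-1.0798]
Step 47: x=[3.9860] v=[-1.0400]
Step 48: x=[3.9361] v=[-0.9978]
Step 49: x=[3.8884] v=[-0.9533]
Step 50: x=[3.8431] v=[-0.9066]
Step 51: x=[3.8002] v=[-0.8578]
Step 52: x=[3.7599] v=[-0.8070]
Step 53: x=[3.7222] v=[-0.7544]
Step 54: x=[3.6872] v=[-0.7000]
Step 55: x=[3.6550] v=[-0.6440]
Step 56: x=[3.6257] v=[-0.5865]
Step 57: x=[3.5993] v=[-0.5277]
Step 58: x=[3.5759] v=[-0.4677]
v[0] did not become non-negative within 58 steps; using fallback time=2.9000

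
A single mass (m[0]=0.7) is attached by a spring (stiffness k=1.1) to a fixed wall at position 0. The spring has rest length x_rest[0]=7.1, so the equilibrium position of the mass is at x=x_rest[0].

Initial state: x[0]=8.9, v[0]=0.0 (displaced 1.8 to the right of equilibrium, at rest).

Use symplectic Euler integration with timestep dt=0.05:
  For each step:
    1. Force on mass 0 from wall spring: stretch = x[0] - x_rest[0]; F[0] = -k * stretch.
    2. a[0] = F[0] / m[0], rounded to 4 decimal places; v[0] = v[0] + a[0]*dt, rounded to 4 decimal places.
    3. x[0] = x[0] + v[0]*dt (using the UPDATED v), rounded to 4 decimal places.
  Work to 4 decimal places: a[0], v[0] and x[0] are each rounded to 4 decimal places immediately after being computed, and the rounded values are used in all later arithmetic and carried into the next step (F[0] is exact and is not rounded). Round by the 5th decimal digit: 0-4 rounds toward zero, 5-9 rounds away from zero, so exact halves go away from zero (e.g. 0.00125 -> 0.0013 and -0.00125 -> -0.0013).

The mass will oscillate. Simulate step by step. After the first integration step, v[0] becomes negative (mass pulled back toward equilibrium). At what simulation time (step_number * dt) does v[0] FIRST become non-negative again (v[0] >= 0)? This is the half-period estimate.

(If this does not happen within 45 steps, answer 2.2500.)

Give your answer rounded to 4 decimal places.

Step 0: x=[8.9000] v=[0.0000]
Step 1: x=[8.8929] v=[-0.1414]
Step 2: x=[8.8788] v=[-0.2823]
Step 3: x=[8.8577] v=[-0.4221]
Step 4: x=[8.8297] v=[-0.5602]
Step 5: x=[8.7949] v=[-0.6961]
Step 6: x=[8.7534] v=[-0.8293]
Step 7: x=[8.7054] v=[-0.9592]
Step 8: x=[8.6511] v=[-1.0853]
Step 9: x=[8.5907] v=[-1.2072]
Step 10: x=[8.5245] v=[-1.3243]
Step 11: x=[8.4527] v=[-1.4362]
Step 12: x=[8.3756] v=[-1.5425]
Step 13: x=[8.2935] v=[-1.6427]
Step 14: x=[8.2067] v=[-1.7365]
Step 15: x=[8.1155] v=[-1.8235]
Step 16: x=[8.0203] v=[-1.9033]
Step 17: x=[7.9215] v=[-1.9756]
Step 18: x=[7.8195] v=[-2.0401]
Step 19: x=[7.7147] v=[-2.0966]
Step 20: x=[7.6075] v=[-2.1449]
Step 21: x=[7.4983] v=[-2.1848]
Step 22: x=[7.3875] v=[-2.2161]
Step 23: x=[7.2756] v=[-2.2387]
Step 24: x=[7.1630] v=[-2.2525]
Step 25: x=[7.0501] v=[-2.2575]
Step 26: x=[6.9374] v=[-2.2536]
Step 27: x=[6.8254] v=[-2.2408]
Step 28: x=[6.7144] v=[-2.2192]
Step 29: x=[6.6050] v=[-2.1889]
Step 30: x=[6.4975] v=[-2.1500]
Step 31: x=[6.3924] v=[-2.1027]
Step 32: x=[6.2900] v=[-2.0471]
Step 33: x=[6.1908] v=[-1.9835]
Step 34: x=[6.0952] v=[-1.9121]
Step 35: x=[6.0035] v=[-1.8332]
Step 36: x=[5.9162] v=[-1.7470]
Step 37: x=[5.8335] v=[-1.6540]
Step 38: x=[5.7558] v=[-1.5545]
Step 39: x=[5.6834] v=[-1.4489]
Step 40: x=[5.6165] v=[-1.3376]
Step 41: x=[5.5555] v=[-1.2210]
Step 42: x=[5.5005] v=[-1.0996]
Step 43: x=[5.4518] v=[-0.9739]
Step 44: x=[5.4096] v=[-0.8444]
Step 45: x=[5.3740] v=[-0.7116]
v[0] did not become non-negative within 45 steps; using fallback time=2.2500

Answer: 2.2500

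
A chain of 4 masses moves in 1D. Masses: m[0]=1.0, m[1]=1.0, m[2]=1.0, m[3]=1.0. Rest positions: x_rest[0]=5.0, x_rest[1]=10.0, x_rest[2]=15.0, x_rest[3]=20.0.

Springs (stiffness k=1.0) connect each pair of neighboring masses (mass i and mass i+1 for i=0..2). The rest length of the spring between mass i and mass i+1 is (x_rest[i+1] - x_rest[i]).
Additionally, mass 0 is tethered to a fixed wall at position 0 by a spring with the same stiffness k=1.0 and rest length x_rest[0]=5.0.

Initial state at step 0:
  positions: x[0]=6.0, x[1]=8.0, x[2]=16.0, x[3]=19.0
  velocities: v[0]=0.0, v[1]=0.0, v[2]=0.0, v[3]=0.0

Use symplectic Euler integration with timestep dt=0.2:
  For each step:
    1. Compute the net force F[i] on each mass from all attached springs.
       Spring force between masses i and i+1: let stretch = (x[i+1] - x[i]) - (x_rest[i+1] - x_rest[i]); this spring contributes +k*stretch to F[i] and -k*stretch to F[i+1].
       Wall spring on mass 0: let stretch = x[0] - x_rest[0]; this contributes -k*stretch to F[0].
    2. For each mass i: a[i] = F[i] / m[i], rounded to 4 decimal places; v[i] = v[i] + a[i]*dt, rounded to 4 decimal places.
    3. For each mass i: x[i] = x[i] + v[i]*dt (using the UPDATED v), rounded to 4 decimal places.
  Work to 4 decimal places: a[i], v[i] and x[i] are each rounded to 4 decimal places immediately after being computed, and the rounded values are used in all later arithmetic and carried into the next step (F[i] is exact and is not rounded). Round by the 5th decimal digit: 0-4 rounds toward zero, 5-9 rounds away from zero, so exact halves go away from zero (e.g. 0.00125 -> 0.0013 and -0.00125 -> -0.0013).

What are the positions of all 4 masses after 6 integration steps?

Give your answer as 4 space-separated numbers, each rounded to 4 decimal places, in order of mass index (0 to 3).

Answer: 3.9637 11.0568 13.4971 20.0205

Derivation:
Step 0: x=[6.0000 8.0000 16.0000 19.0000] v=[0.0000 0.0000 0.0000 0.0000]
Step 1: x=[5.8400 8.2400 15.8000 19.0800] v=[-0.8000 1.2000 -1.0000 0.4000]
Step 2: x=[5.5424 8.6864 15.4288 19.2288] v=[-1.4880 2.2320 -1.8560 0.7440]
Step 3: x=[5.1489 9.2767 14.9399 19.4256] v=[-1.9677 2.9517 -2.4445 0.9840]
Step 4: x=[4.7145 9.9285 14.4039 19.6430] v=[-2.1719 3.2588 -2.6800 1.0869]
Step 5: x=[4.3001 10.5507 13.8984 19.8508] v=[-2.0720 3.1111 -2.5273 1.0391]
Step 6: x=[3.9637 11.0568 13.4971 20.0205] v=[-1.6819 2.5305 -2.0064 0.8486]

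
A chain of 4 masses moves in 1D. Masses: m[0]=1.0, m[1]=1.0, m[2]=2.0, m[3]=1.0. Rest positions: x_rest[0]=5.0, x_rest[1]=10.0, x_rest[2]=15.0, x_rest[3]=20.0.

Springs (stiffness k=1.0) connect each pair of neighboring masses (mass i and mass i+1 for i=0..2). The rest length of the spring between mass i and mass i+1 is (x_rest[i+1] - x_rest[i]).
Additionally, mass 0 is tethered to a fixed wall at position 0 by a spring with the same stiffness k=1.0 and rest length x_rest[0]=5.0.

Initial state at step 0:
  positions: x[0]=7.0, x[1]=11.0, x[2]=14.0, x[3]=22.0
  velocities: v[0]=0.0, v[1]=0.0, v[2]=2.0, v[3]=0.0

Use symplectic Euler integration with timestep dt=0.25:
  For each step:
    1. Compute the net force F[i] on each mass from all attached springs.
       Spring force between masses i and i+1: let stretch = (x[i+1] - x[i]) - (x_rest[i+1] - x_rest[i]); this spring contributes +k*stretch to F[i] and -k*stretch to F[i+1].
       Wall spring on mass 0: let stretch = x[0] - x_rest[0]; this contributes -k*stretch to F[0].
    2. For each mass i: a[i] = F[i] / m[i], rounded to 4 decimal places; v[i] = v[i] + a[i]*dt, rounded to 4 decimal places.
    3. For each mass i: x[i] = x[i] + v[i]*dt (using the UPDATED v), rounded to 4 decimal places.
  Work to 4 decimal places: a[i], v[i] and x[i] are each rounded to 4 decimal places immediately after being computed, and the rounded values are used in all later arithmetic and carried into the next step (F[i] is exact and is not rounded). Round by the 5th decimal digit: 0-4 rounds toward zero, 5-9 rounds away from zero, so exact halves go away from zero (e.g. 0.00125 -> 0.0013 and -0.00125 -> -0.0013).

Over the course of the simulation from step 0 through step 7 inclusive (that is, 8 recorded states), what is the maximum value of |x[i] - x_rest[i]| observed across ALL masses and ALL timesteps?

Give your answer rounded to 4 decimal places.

Answer: 3.7168

Derivation:
Step 0: x=[7.0000 11.0000 14.0000 22.0000] v=[0.0000 0.0000 2.0000 0.0000]
Step 1: x=[6.8125 10.9375 14.6563 21.8125] v=[-0.7500 -0.2500 2.6250 -0.7500]
Step 2: x=[6.4570 10.8496 15.4200 21.4902] v=[-1.4219 -0.3516 3.0547 -1.2891]
Step 3: x=[5.9725 10.7728 16.2306 21.1010] v=[-1.9380 -0.3072 3.2422 -1.5567]
Step 4: x=[5.4147 10.7371 17.0228 20.7199] v=[-2.2311 -0.1428 3.1688 -1.5243]
Step 5: x=[4.8512 10.7616 17.7341 20.4203] v=[-2.2542 0.0980 2.8452 -1.1986]
Step 6: x=[4.3539 10.8525 18.3115 20.2653] v=[-1.9894 0.3635 2.3094 -0.6202]
Step 7: x=[3.9906 11.0034 18.7168 20.3007] v=[-1.4532 0.6036 1.6213 0.1414]
Max displacement = 3.7168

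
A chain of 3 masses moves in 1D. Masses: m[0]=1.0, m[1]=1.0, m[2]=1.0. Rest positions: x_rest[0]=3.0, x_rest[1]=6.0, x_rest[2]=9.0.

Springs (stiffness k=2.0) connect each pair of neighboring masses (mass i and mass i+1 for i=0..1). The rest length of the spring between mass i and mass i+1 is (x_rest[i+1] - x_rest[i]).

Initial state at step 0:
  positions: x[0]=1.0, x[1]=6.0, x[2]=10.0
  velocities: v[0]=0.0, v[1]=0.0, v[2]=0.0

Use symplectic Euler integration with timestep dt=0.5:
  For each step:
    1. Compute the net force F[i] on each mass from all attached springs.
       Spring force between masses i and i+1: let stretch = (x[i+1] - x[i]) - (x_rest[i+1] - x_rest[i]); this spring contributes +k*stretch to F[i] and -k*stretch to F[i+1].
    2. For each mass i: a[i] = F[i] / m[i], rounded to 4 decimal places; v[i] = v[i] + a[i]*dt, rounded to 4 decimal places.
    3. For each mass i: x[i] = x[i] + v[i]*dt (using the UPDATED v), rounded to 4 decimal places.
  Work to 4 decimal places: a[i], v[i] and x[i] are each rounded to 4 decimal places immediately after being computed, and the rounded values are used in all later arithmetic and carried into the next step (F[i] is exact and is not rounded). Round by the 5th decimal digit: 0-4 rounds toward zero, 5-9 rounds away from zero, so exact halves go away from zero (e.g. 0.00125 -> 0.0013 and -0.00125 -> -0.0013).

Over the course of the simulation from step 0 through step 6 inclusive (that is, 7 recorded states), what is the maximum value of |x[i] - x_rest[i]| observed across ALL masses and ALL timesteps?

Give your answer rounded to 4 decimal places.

Answer: 2.1250

Derivation:
Step 0: x=[1.0000 6.0000 10.0000] v=[0.0000 0.0000 0.0000]
Step 1: x=[2.0000 5.5000 9.5000] v=[2.0000 -1.0000 -1.0000]
Step 2: x=[3.2500 5.2500 8.5000] v=[2.5000 -0.5000 -2.0000]
Step 3: x=[4.0000 5.6250 7.3750] v=[1.5000 0.7500 -2.2500]
Step 4: x=[4.0625 6.0625 6.8750] v=[0.1250 0.8750 -1.0000]
Step 5: x=[3.6250 5.9063 7.4688] v=[-0.8750 -0.3125 1.1875]
Step 6: x=[2.8282 5.3907 8.7813] v=[-1.5937 -1.0313 2.6250]
Max displacement = 2.1250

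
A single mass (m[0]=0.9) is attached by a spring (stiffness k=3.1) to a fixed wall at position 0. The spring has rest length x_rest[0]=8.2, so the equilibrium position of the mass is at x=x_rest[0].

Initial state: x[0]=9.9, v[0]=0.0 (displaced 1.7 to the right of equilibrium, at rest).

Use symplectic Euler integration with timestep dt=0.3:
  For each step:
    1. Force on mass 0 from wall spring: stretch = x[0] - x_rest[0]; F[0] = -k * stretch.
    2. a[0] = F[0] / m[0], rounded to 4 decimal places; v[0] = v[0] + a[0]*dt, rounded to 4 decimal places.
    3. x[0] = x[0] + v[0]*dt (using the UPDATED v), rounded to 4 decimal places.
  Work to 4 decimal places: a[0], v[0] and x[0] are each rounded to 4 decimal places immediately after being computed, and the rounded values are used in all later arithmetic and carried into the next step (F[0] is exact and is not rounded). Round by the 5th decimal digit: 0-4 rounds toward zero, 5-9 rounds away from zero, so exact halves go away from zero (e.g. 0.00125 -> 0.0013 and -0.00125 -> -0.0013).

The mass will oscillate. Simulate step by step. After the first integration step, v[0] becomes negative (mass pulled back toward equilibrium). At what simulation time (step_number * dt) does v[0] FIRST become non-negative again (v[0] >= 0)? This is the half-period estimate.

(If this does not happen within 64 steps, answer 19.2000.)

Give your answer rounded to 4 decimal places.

Step 0: x=[9.9000] v=[0.0000]
Step 1: x=[9.3730] v=[-1.7567]
Step 2: x=[8.4824] v=[-2.9688]
Step 3: x=[7.5042] v=[-3.2606]
Step 4: x=[6.7417] v=[-2.5416]
Step 5: x=[6.4313] v=[-1.0347]
Step 6: x=[6.6692] v=[0.7930]
First v>=0 after going negative at step 6, time=1.8000

Answer: 1.8000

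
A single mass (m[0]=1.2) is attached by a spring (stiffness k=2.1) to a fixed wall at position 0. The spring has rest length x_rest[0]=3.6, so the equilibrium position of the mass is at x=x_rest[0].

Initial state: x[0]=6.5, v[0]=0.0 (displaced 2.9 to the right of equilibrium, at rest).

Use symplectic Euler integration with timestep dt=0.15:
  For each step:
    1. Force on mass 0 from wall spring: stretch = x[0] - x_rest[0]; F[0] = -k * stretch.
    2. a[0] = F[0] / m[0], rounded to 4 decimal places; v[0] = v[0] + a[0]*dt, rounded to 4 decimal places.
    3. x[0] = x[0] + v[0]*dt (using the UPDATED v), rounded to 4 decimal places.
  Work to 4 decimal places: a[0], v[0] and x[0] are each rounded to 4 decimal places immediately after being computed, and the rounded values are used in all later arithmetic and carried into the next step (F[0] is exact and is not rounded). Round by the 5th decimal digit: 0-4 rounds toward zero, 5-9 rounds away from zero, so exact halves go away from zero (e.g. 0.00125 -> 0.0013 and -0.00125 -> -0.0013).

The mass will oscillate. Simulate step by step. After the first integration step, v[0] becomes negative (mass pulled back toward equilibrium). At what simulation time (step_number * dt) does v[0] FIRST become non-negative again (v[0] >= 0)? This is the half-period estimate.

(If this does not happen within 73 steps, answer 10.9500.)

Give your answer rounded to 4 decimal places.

Step 0: x=[6.5000] v=[0.0000]
Step 1: x=[6.3858] v=[-0.7613]
Step 2: x=[6.1619] v=[-1.4926]
Step 3: x=[5.8371] v=[-2.1651]
Step 4: x=[5.4243] v=[-2.7523]
Step 5: x=[4.9396] v=[-3.2312]
Step 6: x=[4.4022] v=[-3.5828]
Step 7: x=[3.8332] v=[-3.7934]
Step 8: x=[3.2550] v=[-3.8546]
Step 9: x=[2.6904] v=[-3.7640]
Step 10: x=[2.1616] v=[-3.5252]
Step 11: x=[1.6895] v=[-3.1476]
Step 12: x=[1.2926] v=[-2.6461]
Step 13: x=[0.9865] v=[-2.0404]
Step 14: x=[0.7833] v=[-1.3544]
Step 15: x=[0.6911] v=[-0.6150]
Step 16: x=[0.7134] v=[0.1486]
First v>=0 after going negative at step 16, time=2.4000

Answer: 2.4000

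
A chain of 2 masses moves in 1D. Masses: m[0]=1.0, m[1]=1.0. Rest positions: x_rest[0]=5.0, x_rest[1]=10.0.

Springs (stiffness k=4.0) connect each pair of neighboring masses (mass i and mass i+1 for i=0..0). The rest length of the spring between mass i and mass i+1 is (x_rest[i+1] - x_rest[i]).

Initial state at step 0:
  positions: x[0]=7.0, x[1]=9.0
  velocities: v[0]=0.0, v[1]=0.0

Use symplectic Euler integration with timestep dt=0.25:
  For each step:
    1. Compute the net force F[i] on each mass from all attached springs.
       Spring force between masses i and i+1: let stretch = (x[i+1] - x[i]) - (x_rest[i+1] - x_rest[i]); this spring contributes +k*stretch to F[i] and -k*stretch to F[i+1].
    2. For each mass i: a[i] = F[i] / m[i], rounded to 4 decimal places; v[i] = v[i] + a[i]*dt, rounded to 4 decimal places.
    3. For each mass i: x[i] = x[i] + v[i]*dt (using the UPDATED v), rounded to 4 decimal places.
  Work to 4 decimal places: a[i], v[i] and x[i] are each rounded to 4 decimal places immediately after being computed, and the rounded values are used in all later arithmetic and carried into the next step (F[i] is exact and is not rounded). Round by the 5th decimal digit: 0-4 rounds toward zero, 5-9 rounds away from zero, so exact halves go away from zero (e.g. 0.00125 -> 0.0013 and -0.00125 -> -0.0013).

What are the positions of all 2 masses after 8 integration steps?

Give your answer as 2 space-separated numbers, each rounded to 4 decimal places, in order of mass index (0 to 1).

Answer: 7.0880 8.9122

Derivation:
Step 0: x=[7.0000 9.0000] v=[0.0000 0.0000]
Step 1: x=[6.2500 9.7500] v=[-3.0000 3.0000]
Step 2: x=[5.1250 10.8750] v=[-4.5000 4.5000]
Step 3: x=[4.1875 11.8125] v=[-3.7500 3.7500]
Step 4: x=[3.9063 12.0938] v=[-1.1250 1.1250]
Step 5: x=[4.4219 11.5782] v=[2.0625 -2.0625]
Step 6: x=[5.4766 10.5235] v=[4.2188 -4.2188]
Step 7: x=[6.5430 9.4571] v=[4.2657 -4.2657]
Step 8: x=[7.0880 8.9122] v=[2.1798 -2.1798]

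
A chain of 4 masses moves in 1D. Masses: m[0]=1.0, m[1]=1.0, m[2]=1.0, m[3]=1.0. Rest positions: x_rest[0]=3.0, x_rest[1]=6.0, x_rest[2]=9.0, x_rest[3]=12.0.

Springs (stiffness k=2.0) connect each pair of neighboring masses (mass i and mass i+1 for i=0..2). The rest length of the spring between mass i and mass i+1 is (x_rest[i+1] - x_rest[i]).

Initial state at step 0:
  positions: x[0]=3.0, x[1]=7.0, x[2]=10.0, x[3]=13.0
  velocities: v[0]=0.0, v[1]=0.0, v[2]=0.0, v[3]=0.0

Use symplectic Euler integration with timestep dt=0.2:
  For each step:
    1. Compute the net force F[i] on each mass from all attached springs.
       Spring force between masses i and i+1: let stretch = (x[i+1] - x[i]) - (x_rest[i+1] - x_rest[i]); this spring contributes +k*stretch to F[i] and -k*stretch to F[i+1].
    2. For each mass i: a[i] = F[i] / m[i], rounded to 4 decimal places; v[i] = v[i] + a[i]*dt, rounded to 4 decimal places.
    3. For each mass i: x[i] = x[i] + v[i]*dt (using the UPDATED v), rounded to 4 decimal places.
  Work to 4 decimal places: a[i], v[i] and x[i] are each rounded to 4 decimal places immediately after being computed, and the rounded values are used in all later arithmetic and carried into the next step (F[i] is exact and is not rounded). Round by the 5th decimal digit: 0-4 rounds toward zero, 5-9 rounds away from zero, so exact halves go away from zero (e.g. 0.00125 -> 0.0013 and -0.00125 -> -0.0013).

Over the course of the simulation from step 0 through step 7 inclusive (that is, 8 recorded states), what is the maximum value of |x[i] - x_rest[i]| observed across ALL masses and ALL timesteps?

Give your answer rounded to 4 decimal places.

Answer: 1.0788

Derivation:
Step 0: x=[3.0000 7.0000 10.0000 13.0000] v=[0.0000 0.0000 0.0000 0.0000]
Step 1: x=[3.0800 6.9200 10.0000 13.0000] v=[0.4000 -0.4000 0.0000 0.0000]
Step 2: x=[3.2272 6.7792 9.9936 13.0000] v=[0.7360 -0.7040 -0.0320 0.0000]
Step 3: x=[3.4186 6.6114 9.9706 12.9995] v=[0.9568 -0.8390 -0.1152 -0.0026]
Step 4: x=[3.6254 6.4569 9.9211 12.9967] v=[1.0339 -0.7724 -0.2473 -0.0142]
Step 5: x=[3.8187 6.3530 9.8406 12.9878] v=[0.9665 -0.5193 -0.4027 -0.0444]
Step 6: x=[3.9747 6.3254 9.7328 12.9671] v=[0.7802 -0.1380 -0.5389 -0.1033]
Step 7: x=[4.0788 6.3823 9.6112 12.9277] v=[0.5205 0.2847 -0.6081 -0.1970]
Max displacement = 1.0788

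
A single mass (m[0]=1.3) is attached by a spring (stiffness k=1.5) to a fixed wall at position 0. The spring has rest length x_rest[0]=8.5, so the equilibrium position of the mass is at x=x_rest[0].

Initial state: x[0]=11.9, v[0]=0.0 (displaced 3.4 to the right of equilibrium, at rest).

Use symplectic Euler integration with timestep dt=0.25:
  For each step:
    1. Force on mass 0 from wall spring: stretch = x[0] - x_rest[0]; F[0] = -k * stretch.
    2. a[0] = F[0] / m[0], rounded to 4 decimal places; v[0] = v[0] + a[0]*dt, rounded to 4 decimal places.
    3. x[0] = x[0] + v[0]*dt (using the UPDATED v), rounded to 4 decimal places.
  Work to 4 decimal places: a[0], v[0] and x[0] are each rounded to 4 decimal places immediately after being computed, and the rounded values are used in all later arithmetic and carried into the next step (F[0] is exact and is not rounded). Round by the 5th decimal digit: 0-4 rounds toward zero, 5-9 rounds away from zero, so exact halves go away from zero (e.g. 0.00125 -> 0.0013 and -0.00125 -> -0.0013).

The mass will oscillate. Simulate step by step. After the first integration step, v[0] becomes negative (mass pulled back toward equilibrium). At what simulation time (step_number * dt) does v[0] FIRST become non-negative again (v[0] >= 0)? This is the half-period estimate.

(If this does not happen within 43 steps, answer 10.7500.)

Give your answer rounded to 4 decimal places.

Answer: 3.0000

Derivation:
Step 0: x=[11.9000] v=[0.0000]
Step 1: x=[11.6548] v=[-0.9808]
Step 2: x=[11.1821] v=[-1.8909]
Step 3: x=[10.5160] v=[-2.6646]
Step 4: x=[9.7045] v=[-3.2462]
Step 5: x=[8.8061] v=[-3.5937]
Step 6: x=[7.8856] v=[-3.6820]
Step 7: x=[7.0094] v=[-3.5048]
Step 8: x=[6.2407] v=[-3.0748]
Step 9: x=[5.6349] v=[-2.4231]
Step 10: x=[5.2358] v=[-1.5966]
Step 11: x=[5.0721] v=[-0.6550]
Step 12: x=[5.1556] v=[0.3338]
First v>=0 after going negative at step 12, time=3.0000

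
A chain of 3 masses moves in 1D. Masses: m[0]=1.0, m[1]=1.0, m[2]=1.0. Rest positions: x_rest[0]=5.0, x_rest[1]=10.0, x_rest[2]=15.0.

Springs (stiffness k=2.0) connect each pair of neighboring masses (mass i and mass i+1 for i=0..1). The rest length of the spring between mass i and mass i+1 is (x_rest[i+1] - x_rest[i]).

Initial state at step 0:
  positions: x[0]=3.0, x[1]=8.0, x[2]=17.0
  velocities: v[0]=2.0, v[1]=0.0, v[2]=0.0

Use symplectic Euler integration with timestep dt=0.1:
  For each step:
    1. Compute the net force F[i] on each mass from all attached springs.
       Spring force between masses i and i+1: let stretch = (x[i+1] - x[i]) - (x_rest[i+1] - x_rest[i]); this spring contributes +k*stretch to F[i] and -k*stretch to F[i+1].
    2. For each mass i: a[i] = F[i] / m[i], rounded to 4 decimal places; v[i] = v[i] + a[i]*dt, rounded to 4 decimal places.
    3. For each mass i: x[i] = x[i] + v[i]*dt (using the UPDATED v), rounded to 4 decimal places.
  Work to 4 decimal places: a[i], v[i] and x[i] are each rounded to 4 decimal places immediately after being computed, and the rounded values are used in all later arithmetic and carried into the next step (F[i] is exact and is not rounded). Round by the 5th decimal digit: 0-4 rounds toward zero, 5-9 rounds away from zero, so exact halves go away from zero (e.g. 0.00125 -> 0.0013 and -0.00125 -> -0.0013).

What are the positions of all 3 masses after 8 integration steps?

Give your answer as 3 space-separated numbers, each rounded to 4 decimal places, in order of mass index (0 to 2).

Answer: 4.5825 10.2768 14.7405

Derivation:
Step 0: x=[3.0000 8.0000 17.0000] v=[2.0000 0.0000 0.0000]
Step 1: x=[3.2000 8.0800 16.9200] v=[2.0000 0.8000 -0.8000]
Step 2: x=[3.3976 8.2392 16.7632] v=[1.9760 1.5920 -1.5680]
Step 3: x=[3.5920 8.4721 16.5359] v=[1.9443 2.3285 -2.2728]
Step 4: x=[3.7840 8.7686 16.2473] v=[1.9203 2.9652 -2.8856]
Step 5: x=[3.9757 9.1150 15.9092] v=[1.9172 3.4640 -3.3813]
Step 6: x=[4.1702 9.4945 15.5352] v=[1.9451 3.7950 -3.7401]
Step 7: x=[4.3712 9.8883 15.1404] v=[2.0100 3.9383 -3.9482]
Step 8: x=[4.5825 10.2768 14.7405] v=[2.1134 3.8853 -3.9986]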